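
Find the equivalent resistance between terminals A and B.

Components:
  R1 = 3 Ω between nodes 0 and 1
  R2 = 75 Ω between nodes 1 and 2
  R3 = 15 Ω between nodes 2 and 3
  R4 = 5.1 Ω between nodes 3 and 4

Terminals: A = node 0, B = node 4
Reduce the network between node 0 (A) and node 4 (B) by series/parallel combination:
  Rs1 = R1 + R2 (series, joined only at node 1) = 3 + 75 = 78 Ω
  Rs2 = R3 + Rs1 (series, joined only at node 2) = 15 + 78 = 93 Ω
  Rs3 = R4 + Rs2 (series, joined only at node 3) = 5.1 + 93 = 98.1 Ω
R_eq = 98.1 Ω

Final answer: 98.1 Ω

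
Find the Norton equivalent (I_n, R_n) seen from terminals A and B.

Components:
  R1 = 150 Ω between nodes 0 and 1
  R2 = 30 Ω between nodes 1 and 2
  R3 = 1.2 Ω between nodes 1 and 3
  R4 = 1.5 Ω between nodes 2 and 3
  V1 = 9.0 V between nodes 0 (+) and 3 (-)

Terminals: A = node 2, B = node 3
Find the Thévenin equivalent first; then I_n = V_th/R_th and R_n = R_th.
Step 1 — V_th is the open-circuit voltage V_A - V_B (nothing connected across the terminals).
Nodal analysis, taking node 3 as the 0 V reference.
Source V1 fixes V_0 = 9 V.
KCL at each unknown node (sum of currents leaving = 0; resistances in Ω):
  Node 1: (V_1 - 9)/150 + (V_1 - V_2)/30 + (V_1 - 0)/1.2 = 0
  Node 2: (V_2 - V_1)/30 + (V_2 - 0)/1.5 = 0
Collecting terms (coefficients in siemens):
  0.8733·V_1 - 0.03333·V_2 = 0.06
  0.7·V_2 - 0.03333·V_1 = 0
Determinant D = (0.8733)(0.7) - (-0.03333)(-0.03333) = 0.6102
V_1 = [(0.06)(0.7) - (-0.03333)(0)]/D = 0.06883 V
V_2 = [(0.8733)(0) - (0.06)(-0.03333)]/D = 0.003277 V
V_th = V_2 - V_3 = 0.003277 - 0 = 0.003277 V
Step 2 — R_th: zero the source — replace V1 by a short circuit (node 3 merges into node 0) — and find the resistance seen between A (node 2) and B (node 0).
Reduce the network between node 2 (A) and node 0 (B) by series/parallel combination:
  Rp1 = R1 ‖ R3 (parallel, both between nodes 0 and 1) = 1/(1/150 + 1/1.2) = 1.19 Ω
  Rs1 = R2 + Rp1 (series, joined only at node 1) = 30 + 1.19 = 31.19 Ω
  Rp2 = R4 ‖ Rs1 (parallel, both between nodes 0 and 2) = 1/(1/1.5 + 1/31.19) = 1.431 Ω
R_th = 1.431 Ω
I_n = V_th/R_th = 0.003277/1.431 = 0.00229 A, and R_n = R_th = 1.431 Ω

Final answer: I_n = 0.00229 A, R_n = 1.431 Ω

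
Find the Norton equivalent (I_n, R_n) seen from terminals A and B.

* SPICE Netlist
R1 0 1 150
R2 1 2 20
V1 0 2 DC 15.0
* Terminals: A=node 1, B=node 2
Find the Thévenin equivalent first; then I_n = V_th/R_th and R_n = R_th.
Step 1 — V_th is the open-circuit voltage V_A - V_B (nothing connected across the terminals).
Nodal analysis, taking node 2 as the 0 V reference.
Source V1 fixes V_0 = 15 V.
KCL at each unknown node (sum of currents leaving = 0; resistances in Ω):
  Node 1: (V_1 - 15)/150 + (V_1 - 0)/20 = 0
Collecting terms: 0.05667 × V_1 = 0.1  =>  V_1 = 1.765 V
V_th = V_1 - V_2 = 1.765 - 0 = 1.765 V
Step 2 — R_th: zero the source — replace V1 by a short circuit (node 2 merges into node 0) — and find the resistance seen between A (node 1) and B (node 0).
Reduce the network between node 1 (A) and node 0 (B) by series/parallel combination:
  Rp1 = R1 ‖ R2 (parallel, both between nodes 0 and 1) = 1/(1/150 + 1/20) = 17.65 Ω
R_th = 17.65 Ω
I_n = V_th/R_th = 1.765/17.65 = 0.1 A, and R_n = R_th = 17.65 Ω

Final answer: I_n = 0.1 A, R_n = 17.65 Ω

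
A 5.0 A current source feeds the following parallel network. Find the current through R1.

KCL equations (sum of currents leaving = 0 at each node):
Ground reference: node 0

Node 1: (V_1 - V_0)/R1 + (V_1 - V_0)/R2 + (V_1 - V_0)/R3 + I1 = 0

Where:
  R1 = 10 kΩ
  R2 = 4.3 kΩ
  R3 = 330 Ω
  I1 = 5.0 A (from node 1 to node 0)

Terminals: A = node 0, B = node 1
All resistors sit directly between nodes 0 and 1, so they are in parallel and share one voltage V; the full source current 5 A splits among them.
1/R_par = 1/10000 + 1/4300 + 1/330 = 0.003363 S  =>  R_par = 297.4 Ω
V = I × R_par = 5 × 297.4 = 1487 V
I_R1 = V/R1 = 1487/10000 = 0.1487 A

Final answer: 0.1487 A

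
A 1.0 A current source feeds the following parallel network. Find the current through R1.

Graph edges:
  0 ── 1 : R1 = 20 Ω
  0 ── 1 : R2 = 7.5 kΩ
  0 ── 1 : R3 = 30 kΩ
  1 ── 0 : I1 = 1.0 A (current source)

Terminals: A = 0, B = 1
All resistors sit directly between nodes 0 and 1, so they are in parallel and share one voltage V; the full source current 1 A splits among them.
1/R_par = 1/20 + 1/7500 + 1/30000 = 0.05017 S  =>  R_par = 19.93 Ω
V = I × R_par = 1 × 19.93 = 19.93 V
I_R1 = V/R1 = 19.93/20 = 0.9967 A

Final answer: 0.9967 A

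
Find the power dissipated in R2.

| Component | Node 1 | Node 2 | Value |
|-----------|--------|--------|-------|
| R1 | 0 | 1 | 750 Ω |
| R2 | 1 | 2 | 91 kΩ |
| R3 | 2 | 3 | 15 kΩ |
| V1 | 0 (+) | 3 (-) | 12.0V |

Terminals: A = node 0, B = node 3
Nodal analysis, taking node 3 as the 0 V reference.
Source V1 fixes V_0 = 12 V.
KCL at each unknown node (sum of currents leaving = 0; resistances in Ω):
  Node 1: (V_1 - 12)/750 + (V_1 - V_2)/91000 = 0
  Node 2: (V_2 - V_1)/91000 + (V_2 - 0)/15000 = 0
Collecting terms (coefficients in siemens):
  0.001344·V_1 - 0.00001099·V_2 = 0.016
  0.00007766·V_2 - 0.00001099·V_1 = 0
Determinant D = (0.001344)(0.00007766) - (-0.00001099)(-0.00001099) = 0.0000001043
V_1 = [(0.016)(0.00007766) - (-0.00001099)(0)]/D = 11.92 V
V_2 = [(0.001344)(0) - (0.016)(-0.00001099)]/D = 1.686 V
I_R2 = (V_1 - V_2)/R2 = (11.92 - 1.686)/91000 = 0.0001124 A
P_R2 = I_R2² × R2 = (0.0001124)² × 91000 = 0.00115 W

Final answer: 0.00115 W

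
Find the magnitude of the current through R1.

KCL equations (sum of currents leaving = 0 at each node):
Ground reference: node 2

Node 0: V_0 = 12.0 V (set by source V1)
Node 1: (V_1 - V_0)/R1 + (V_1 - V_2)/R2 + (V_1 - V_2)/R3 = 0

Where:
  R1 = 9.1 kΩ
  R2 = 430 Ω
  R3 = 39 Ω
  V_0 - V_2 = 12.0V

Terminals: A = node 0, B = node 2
Nodal analysis, taking node 2 as the 0 V reference.
Source V1 fixes V_0 = 12 V.
KCL at each unknown node (sum of currents leaving = 0; resistances in Ω):
  Node 1: (V_1 - 12)/9100 + (V_1 - 0)/430 + (V_1 - 0)/39 = 0
Collecting terms: 0.02808 × V_1 = 0.001319  =>  V_1 = 0.04697 V
I_R1 = (V_0 - V_1)/R1 = (12 - 0.04697)/9100 = 0.001314 A
|I_R1| = 0.001314 A

Final answer: |I_R1| = 0.001314 A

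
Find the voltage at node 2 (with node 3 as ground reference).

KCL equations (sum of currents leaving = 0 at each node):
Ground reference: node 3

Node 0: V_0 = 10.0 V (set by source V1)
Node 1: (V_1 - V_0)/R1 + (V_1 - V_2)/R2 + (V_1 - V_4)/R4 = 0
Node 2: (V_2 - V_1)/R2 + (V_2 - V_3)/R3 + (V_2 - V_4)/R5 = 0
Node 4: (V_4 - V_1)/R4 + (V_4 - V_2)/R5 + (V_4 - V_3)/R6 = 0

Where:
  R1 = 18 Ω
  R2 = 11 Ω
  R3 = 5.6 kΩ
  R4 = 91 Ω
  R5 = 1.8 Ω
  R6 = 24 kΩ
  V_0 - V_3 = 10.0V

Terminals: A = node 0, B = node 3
Nodal analysis, taking node 3 as the 0 V reference.
Source V1 fixes V_0 = 10 V.
KCL at each unknown node (sum of currents leaving = 0; resistances in Ω):
  Node 1: (V_1 - 10)/18 + (V_1 - V_2)/11 + (V_1 - V_4)/91 = 0
  Node 2: (V_2 - V_1)/11 + (V_2 - 0)/5600 + (V_2 - V_4)/1.8 = 0
  Node 4: (V_4 - V_1)/91 + (V_4 - V_2)/1.8 + (V_4 - 0)/24000 = 0
Collecting terms (coefficients in siemens):
  0.1575·V_1 - 0.09091·V_2 - 0.01099·V_4 = 0.5556
  0.6466·V_2 - 0.09091·V_1 - 0.5556·V_4 = 0
  0.5666·V_4 - 0.01099·V_1 - 0.5556·V_2 = 0
Solving these 3 simultaneous equations (Gaussian elimination) gives:
  V_1 = 9.961 V, V_2 = 9.939 V, V_4 = 9.939 V
The requested potential is V_2 = 9.939 V.

Final answer: V_2 = 9.939 V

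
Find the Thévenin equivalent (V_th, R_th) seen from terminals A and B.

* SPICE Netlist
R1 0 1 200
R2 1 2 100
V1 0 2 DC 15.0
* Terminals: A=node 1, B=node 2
Step 1 — V_th is the open-circuit voltage V_A - V_B (nothing connected across the terminals).
Nodal analysis, taking node 2 as the 0 V reference.
Source V1 fixes V_0 = 15 V.
KCL at each unknown node (sum of currents leaving = 0; resistances in Ω):
  Node 1: (V_1 - 15)/200 + (V_1 - 0)/100 = 0
Collecting terms: 0.015 × V_1 = 0.075  =>  V_1 = 5 V
V_th = V_1 - V_2 = 5 - 0 = 5 V
Step 2 — R_th: zero the source — replace V1 by a short circuit (node 2 merges into node 0) — and find the resistance seen between A (node 1) and B (node 0).
Reduce the network between node 1 (A) and node 0 (B) by series/parallel combination:
  Rp1 = R1 ‖ R2 (parallel, both between nodes 0 and 1) = 1/(1/200 + 1/100) = 66.67 Ω
R_th = 66.67 Ω

Final answer: V_th = 5 V, R_th = 66.67 Ω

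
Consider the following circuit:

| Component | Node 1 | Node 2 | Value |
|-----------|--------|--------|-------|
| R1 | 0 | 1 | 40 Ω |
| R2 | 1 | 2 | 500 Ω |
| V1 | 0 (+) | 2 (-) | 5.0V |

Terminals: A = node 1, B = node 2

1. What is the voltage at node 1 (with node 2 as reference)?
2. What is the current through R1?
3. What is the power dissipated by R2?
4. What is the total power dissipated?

Nodal analysis, taking node 2 as the 0 V reference.
Source V1 fixes V_0 = 5 V.
KCL at each unknown node (sum of currents leaving = 0; resistances in Ω):
  Node 1: (V_1 - 5)/40 + (V_1 - 0)/500 = 0
Collecting terms: 0.027 × V_1 = 0.125  =>  V_1 = 4.63 V
Part 1:
  Read off the nodal solution: V_1 = 4.63 V
Part 2:
  I_R1 = (V_0 - V_1)/R1 = (5 - 4.63)/40 = 0.009259 A
  Magnitude: I_R1 = 0.009259 A
Part 3:
  I_R2 = (V_1 - V_2)/R2 = (4.63 - 0)/500 = 0.009259 A
  P_R2 = I_R2² × R2 = (0.009259)² × 500 = 0.04287 W
Part 4:
  Power in each resistor, P = (ΔV)²/R:
    P_R1 = (5 - 4.63)²/40 = 0.003429 W
    P_R2 = (4.63 - 0)²/500 = 0.04287 W
  P_total = P_R1 + P_R2 = 0.0463 W

Final answers:
1. V_1 = 4.63 V
2. I_R1 = 0.009259 A
3. P_R2 = 0.04287 W
4. P_total = 0.0463 W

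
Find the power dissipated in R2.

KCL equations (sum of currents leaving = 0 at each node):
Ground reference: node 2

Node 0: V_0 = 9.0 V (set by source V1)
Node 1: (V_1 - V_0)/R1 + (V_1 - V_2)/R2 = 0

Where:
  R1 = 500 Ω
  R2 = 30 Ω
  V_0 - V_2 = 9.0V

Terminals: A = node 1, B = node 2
Nodal analysis, taking node 2 as the 0 V reference.
Source V1 fixes V_0 = 9 V.
KCL at each unknown node (sum of currents leaving = 0; resistances in Ω):
  Node 1: (V_1 - 9)/500 + (V_1 - 0)/30 = 0
Collecting terms: 0.03533 × V_1 = 0.018  =>  V_1 = 0.5094 V
I_R2 = (V_1 - V_2)/R2 = (0.5094 - 0)/30 = 0.01698 A
P_R2 = I_R2² × R2 = (0.01698)² × 30 = 0.008651 W

Final answer: 0.008651 W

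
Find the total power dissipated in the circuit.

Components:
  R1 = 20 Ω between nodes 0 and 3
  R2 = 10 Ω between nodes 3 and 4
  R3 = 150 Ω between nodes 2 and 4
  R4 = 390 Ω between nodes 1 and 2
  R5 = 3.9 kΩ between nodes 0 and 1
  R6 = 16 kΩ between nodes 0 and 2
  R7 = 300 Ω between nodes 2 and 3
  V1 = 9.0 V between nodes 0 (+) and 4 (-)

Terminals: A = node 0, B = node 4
Nodal analysis, taking node 4 as the 0 V reference.
Source V1 fixes V_0 = 9 V.
KCL at each unknown node (sum of currents leaving = 0; resistances in Ω):
  Node 1: (V_1 - V_2)/390 + (V_1 - 9)/3900 = 0
  Node 2: (V_2 - 0)/150 + (V_2 - V_1)/390 + (V_2 - 9)/16000 + (V_2 - V_3)/300 = 0
  Node 3: (V_3 - 9)/20 + (V_3 - 0)/10 + (V_3 - V_2)/300 = 0
Collecting terms (coefficients in siemens):
  0.002821·V_1 - 0.002564·V_2 = 0.002308
  0.01263·V_2 - 0.002564·V_1 - 0.003333·V_3 = 0.0005625
  0.1533·V_3 - 0.003333·V_2 = 0.45
Solving these 3 simultaneous equations (Gaussian elimination) gives:
  V_1 = 1.925 V, V_2 = 1.217 V, V_3 = 2.961 V
Power in each resistor, P = (ΔV)²/R:
  P_R1 = (9 - 2.961)²/20 = 1.823 W
  P_R2 = (2.961 - 0)²/10 = 0.8769 W
  P_R3 = (1.217 - 0)²/150 = 0.009876 W
  P_R4 = (1.925 - 1.217)²/390 = 0.001284 W
  P_R5 = (9 - 1.925)²/3900 = 0.01284 W
  P_R6 = (9 - 1.217)²/16000 = 0.003786 W
  P_R7 = (1.217 - 2.961)²/300 = 0.01014 W
P_total = P_R1 + P_R2 + P_R3 + P_R4 + P_R5 + P_R6 + P_R7 = 2.738 W

Final answer: 2.738 W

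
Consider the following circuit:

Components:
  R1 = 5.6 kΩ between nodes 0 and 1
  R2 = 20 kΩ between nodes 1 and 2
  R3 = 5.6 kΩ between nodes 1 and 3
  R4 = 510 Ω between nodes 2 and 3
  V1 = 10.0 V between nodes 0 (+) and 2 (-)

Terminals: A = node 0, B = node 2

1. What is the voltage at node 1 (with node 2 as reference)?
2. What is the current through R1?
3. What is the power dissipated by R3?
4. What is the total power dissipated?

Nodal analysis, taking node 2 as the 0 V reference.
Source V1 fixes V_0 = 10 V.
KCL at each unknown node (sum of currents leaving = 0; resistances in Ω):
  Node 1: (V_1 - 10)/5600 + (V_1 - 0)/20000 + (V_1 - V_3)/5600 = 0
  Node 3: (V_3 - V_1)/5600 + (V_3 - 0)/510 = 0
Collecting terms (coefficients in siemens):
  0.0004071·V_1 - 0.0001786·V_3 = 0.001786
  0.002139·V_3 - 0.0001786·V_1 = 0
Determinant D = (0.0004071)(0.002139) - (-0.0001786)(-0.0001786) = 0.0000008391
V_1 = [(0.001786)(0.002139) - (-0.0001786)(0)]/D = 4.553 V
V_3 = [(0.0004071)(0) - (0.001786)(-0.0001786)]/D = 0.38 V
Part 1:
  Read off the nodal solution: V_1 = 4.553 V
Part 2:
  I_R1 = (V_0 - V_1)/R1 = (10 - 4.553)/5600 = 0.0009727 A
  Magnitude: I_R1 = 0.0009727 A
Part 3:
  I_R3 = (V_1 - V_3)/R3 = (4.553 - 0.38)/5600 = 0.0007451 A
  P_R3 = I_R3² × R3 = (0.0007451)² × 5600 = 0.003109 W
Part 4:
  Power in each resistor, P = (ΔV)²/R:
    P_R1 = (10 - 4.553)²/5600 = 0.005299 W
    P_R2 = (4.553 - 0)²/20000 = 0.001036 W
    P_R3 = (4.553 - 0.38)²/5600 = 0.003109 W
    P_R4 = (0 - 0.38)²/510 = 0.0002831 W
  P_total = P_R1 + P_R2 + P_R3 + P_R4 = 0.009727 W

Final answers:
1. V_1 = 4.553 V
2. I_R1 = 0.0009727 A
3. P_R3 = 0.003109 W
4. P_total = 0.009727 W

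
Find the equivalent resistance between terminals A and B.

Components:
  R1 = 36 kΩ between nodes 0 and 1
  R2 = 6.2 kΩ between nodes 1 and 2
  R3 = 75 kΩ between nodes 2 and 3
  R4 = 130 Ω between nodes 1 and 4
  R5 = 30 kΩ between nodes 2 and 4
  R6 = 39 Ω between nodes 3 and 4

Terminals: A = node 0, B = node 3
The network is not a plain series/parallel combination. Inject a 1 A test current into terminal A (node 0) and return it from terminal B (node 3); then R_eq = V_A / (1 A).
Nodal analysis, taking node 3 as the 0 V reference.
Current source I_test pushes 1 A into node 0 and draws it out of node 3.
KCL at each unknown node (sum of currents leaving = 0; resistances in Ω):
  Node 0: (V_0 - V_1)/36000 - 1 = 0
  Node 1: (V_1 - V_0)/36000 + (V_1 - V_2)/6200 + (V_1 - V_4)/130 = 0
  Node 2: (V_2 - V_1)/6200 + (V_2 - 0)/75000 + (V_2 - V_4)/30000 = 0
  Node 4: (V_4 - V_1)/130 + (V_4 - V_2)/30000 + (V_4 - 0)/39 = 0
Collecting terms (coefficients in siemens):
  0.00002778·V_0 - 0.00002778·V_1 = 1
  0.007881·V_1 - 0.00002778·V_0 - 0.0001613·V_2 - 0.007692·V_4 = 0
  0.000208·V_2 - 0.0001613·V_1 - 0.00003333·V_4 = 0
  0.03337·V_4 - 0.007692·V_1 - 0.00003333·V_2 = 0
Solving these 4 simultaneous equations (Gaussian elimination) gives:
  V_0 = 36170 V, V_1 = 168.3 V, V_2 = 136.7 V, V_4 = 38.93 V
R_eq = V_0 / 1 A = 36170 Ω = 36.17 kΩ

Final answer: 36.17 kΩ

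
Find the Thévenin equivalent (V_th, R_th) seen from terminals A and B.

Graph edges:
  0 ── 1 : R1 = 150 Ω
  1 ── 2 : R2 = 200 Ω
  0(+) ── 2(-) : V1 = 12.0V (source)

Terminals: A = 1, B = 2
Step 1 — V_th is the open-circuit voltage V_A - V_B (nothing connected across the terminals).
Nodal analysis, taking node 2 as the 0 V reference.
Source V1 fixes V_0 = 12 V.
KCL at each unknown node (sum of currents leaving = 0; resistances in Ω):
  Node 1: (V_1 - 12)/150 + (V_1 - 0)/200 = 0
Collecting terms: 0.01167 × V_1 = 0.08  =>  V_1 = 6.857 V
V_th = V_1 - V_2 = 6.857 - 0 = 6.857 V
Step 2 — R_th: zero the source — replace V1 by a short circuit (node 2 merges into node 0) — and find the resistance seen between A (node 1) and B (node 0).
Reduce the network between node 1 (A) and node 0 (B) by series/parallel combination:
  Rp1 = R1 ‖ R2 (parallel, both between nodes 0 and 1) = 1/(1/150 + 1/200) = 85.71 Ω
R_th = 85.71 Ω

Final answer: V_th = 6.857 V, R_th = 85.71 Ω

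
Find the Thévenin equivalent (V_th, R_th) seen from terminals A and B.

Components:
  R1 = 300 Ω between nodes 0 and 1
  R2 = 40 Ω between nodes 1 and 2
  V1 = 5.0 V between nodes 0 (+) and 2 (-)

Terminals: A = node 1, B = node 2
Step 1 — V_th is the open-circuit voltage V_A - V_B (nothing connected across the terminals).
Nodal analysis, taking node 2 as the 0 V reference.
Source V1 fixes V_0 = 5 V.
KCL at each unknown node (sum of currents leaving = 0; resistances in Ω):
  Node 1: (V_1 - 5)/300 + (V_1 - 0)/40 = 0
Collecting terms: 0.02833 × V_1 = 0.01667  =>  V_1 = 0.5882 V
V_th = V_1 - V_2 = 0.5882 - 0 = 0.5882 V
Step 2 — R_th: zero the source — replace V1 by a short circuit (node 2 merges into node 0) — and find the resistance seen between A (node 1) and B (node 0).
Reduce the network between node 1 (A) and node 0 (B) by series/parallel combination:
  Rp1 = R1 ‖ R2 (parallel, both between nodes 0 and 1) = 1/(1/300 + 1/40) = 35.29 Ω
R_th = 35.29 Ω

Final answer: V_th = 0.5882 V, R_th = 35.29 Ω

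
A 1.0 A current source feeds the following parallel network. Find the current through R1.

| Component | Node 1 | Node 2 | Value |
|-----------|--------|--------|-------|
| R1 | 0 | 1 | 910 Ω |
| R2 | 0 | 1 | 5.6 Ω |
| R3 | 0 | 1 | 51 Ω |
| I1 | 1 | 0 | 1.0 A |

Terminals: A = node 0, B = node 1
All resistors sit directly between nodes 0 and 1, so they are in parallel and share one voltage V; the full source current 1 A splits among them.
1/R_par = 1/910 + 1/5.6 + 1/51 = 0.1993 S  =>  R_par = 5.018 Ω
V = I × R_par = 1 × 5.018 = 5.018 V
I_R1 = V/R1 = 5.018/910 = 0.005514 A

Final answer: 0.005514 A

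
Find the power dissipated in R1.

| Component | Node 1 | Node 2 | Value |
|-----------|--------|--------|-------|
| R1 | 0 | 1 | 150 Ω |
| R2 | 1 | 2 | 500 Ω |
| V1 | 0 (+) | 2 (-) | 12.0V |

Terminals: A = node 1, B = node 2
Nodal analysis, taking node 2 as the 0 V reference.
Source V1 fixes V_0 = 12 V.
KCL at each unknown node (sum of currents leaving = 0; resistances in Ω):
  Node 1: (V_1 - 12)/150 + (V_1 - 0)/500 = 0
Collecting terms: 0.008667 × V_1 = 0.08  =>  V_1 = 9.231 V
I_R1 = (V_0 - V_1)/R1 = (12 - 9.231)/150 = 0.01846 A
P_R1 = I_R1² × R1 = (0.01846)² × 150 = 0.05112 W

Final answer: 0.05112 W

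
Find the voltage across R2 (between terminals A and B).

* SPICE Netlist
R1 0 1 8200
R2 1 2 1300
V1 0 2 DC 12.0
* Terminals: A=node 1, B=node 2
R1 and R2 are in series across V1 (node 0 → node 1 → node 2), and the output A–B is taken across R2, so this is a voltage divider.
Series current: I = V1/(R1 + R2) = 12/(8200 + 1300) = 12/9500 = 0.001263 A
V_R2 = I × R2 = V1 × R2/(R1 + R2) = 12 × 1300/9500 = 1.642 V

Final answer: 1.642 V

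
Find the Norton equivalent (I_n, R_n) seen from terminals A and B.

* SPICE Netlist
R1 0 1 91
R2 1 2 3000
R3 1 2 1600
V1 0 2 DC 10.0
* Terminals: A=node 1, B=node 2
Find the Thévenin equivalent first; then I_n = V_th/R_th and R_n = R_th.
Step 1 — V_th is the open-circuit voltage V_A - V_B (nothing connected across the terminals).
Nodal analysis, taking node 2 as the 0 V reference.
Source V1 fixes V_0 = 10 V.
KCL at each unknown node (sum of currents leaving = 0; resistances in Ω):
  Node 1: (V_1 - 10)/91 + (V_1 - 0)/3000 + (V_1 - 0)/1600 = 0
Collecting terms: 0.01195 × V_1 = 0.1099  =>  V_1 = 9.198 V
V_th = V_1 - V_2 = 9.198 - 0 = 9.198 V
Step 2 — R_th: zero the source — replace V1 by a short circuit (node 2 merges into node 0) — and find the resistance seen between A (node 1) and B (node 0).
Reduce the network between node 1 (A) and node 0 (B) by series/parallel combination:
  Rp1 = R1 ‖ R2 ‖ R3 (parallel, all between nodes 0 and 1) = 1/(1/91 + 1/3000 + 1/1600) = 83.7 Ω
R_th = 83.7 Ω
I_n = V_th/R_th = 9.198/83.7 = 0.1099 A, and R_n = R_th = 83.7 Ω

Final answer: I_n = 0.1099 A, R_n = 83.7 Ω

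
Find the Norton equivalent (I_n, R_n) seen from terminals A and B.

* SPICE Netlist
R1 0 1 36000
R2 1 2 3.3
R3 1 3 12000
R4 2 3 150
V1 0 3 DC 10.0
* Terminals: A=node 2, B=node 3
Find the Thévenin equivalent first; then I_n = V_th/R_th and R_n = R_th.
Step 1 — V_th is the open-circuit voltage V_A - V_B (nothing connected across the terminals).
Nodal analysis, taking node 3 as the 0 V reference.
Source V1 fixes V_0 = 10 V.
KCL at each unknown node (sum of currents leaving = 0; resistances in Ω):
  Node 1: (V_1 - 10)/36000 + (V_1 - V_2)/3.3 + (V_1 - 0)/12000 = 0
  Node 2: (V_2 - V_1)/3.3 + (V_2 - 0)/150 = 0
Collecting terms (coefficients in siemens):
  0.3031·V_1 - 0.303·V_2 = 0.0002778
  0.3097·V_2 - 0.303·V_1 = 0
Determinant D = (0.3031)(0.3097) - (-0.303)(-0.303) = 0.002055
V_1 = [(0.0002778)(0.3097) - (-0.303)(0)]/D = 0.04187 V
V_2 = [(0.3031)(0) - (0.0002778)(-0.303)]/D = 0.04097 V
V_th = V_2 - V_3 = 0.04097 - 0 = 0.04097 V
Step 2 — R_th: zero the source — replace V1 by a short circuit (node 3 merges into node 0) — and find the resistance seen between A (node 2) and B (node 0).
Reduce the network between node 2 (A) and node 0 (B) by series/parallel combination:
  Rp1 = R1 ‖ R3 (parallel, both between nodes 0 and 1) = 1/(1/36000 + 1/12000) = 9000 Ω
  Rs1 = R2 + Rp1 (series, joined only at node 1) = 3.3 + 9000 = 9003 Ω
  Rp2 = R4 ‖ Rs1 (parallel, both between nodes 0 and 2) = 1/(1/150 + 1/9003) = 147.5 Ω
R_th = 147.5 Ω
I_n = V_th/R_th = 0.04097/147.5 = 0.0002777 A, and R_n = R_th = 147.5 Ω

Final answer: I_n = 0.0002777 A, R_n = 147.5 Ω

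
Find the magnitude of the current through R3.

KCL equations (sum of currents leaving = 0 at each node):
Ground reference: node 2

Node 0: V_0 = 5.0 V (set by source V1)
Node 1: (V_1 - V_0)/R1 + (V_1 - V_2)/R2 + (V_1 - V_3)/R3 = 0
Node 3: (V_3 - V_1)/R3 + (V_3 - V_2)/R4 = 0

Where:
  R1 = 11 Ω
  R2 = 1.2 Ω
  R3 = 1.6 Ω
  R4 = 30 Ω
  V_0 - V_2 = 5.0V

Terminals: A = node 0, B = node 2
Nodal analysis, taking node 2 as the 0 V reference.
Source V1 fixes V_0 = 5 V.
KCL at each unknown node (sum of currents leaving = 0; resistances in Ω):
  Node 1: (V_1 - 5)/11 + (V_1 - 0)/1.2 + (V_1 - V_3)/1.6 = 0
  Node 3: (V_3 - V_1)/1.6 + (V_3 - 0)/30 = 0
Collecting terms (coefficients in siemens):
  1.549·V_1 - 0.625·V_3 = 0.4545
  0.6583·V_3 - 0.625·V_1 = 0
Determinant D = (1.549)(0.6583) - (-0.625)(-0.625) = 0.6293
V_1 = [(0.4545)(0.6583) - (-0.625)(0)]/D = 0.4755 V
V_3 = [(1.549)(0) - (0.4545)(-0.625)]/D = 0.4514 V
I_R3 = (V_1 - V_3)/R3 = (0.4755 - 0.4514)/1.6 = 0.01505 A
|I_R3| = 0.01505 A

Final answer: |I_R3| = 0.01505 A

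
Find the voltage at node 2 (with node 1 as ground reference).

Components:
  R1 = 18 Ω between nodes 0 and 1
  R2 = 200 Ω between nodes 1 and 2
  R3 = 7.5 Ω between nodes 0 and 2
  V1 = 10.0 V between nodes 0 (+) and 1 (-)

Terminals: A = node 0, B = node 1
Nodal analysis, taking node 1 as the 0 V reference.
Source V1 fixes V_0 = 10 V.
KCL at each unknown node (sum of currents leaving = 0; resistances in Ω):
  Node 2: (V_2 - 0)/200 + (V_2 - 10)/7.5 = 0
Collecting terms: 0.1383 × V_2 = 1.333  =>  V_2 = 9.639 V
The requested potential is V_2 = 9.639 V.

Final answer: V_2 = 9.639 V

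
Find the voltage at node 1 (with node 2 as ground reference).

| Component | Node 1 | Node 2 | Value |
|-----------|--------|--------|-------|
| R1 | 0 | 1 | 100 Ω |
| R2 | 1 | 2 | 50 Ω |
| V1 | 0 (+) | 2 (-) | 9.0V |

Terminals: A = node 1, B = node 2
Nodal analysis, taking node 2 as the 0 V reference.
Source V1 fixes V_0 = 9 V.
KCL at each unknown node (sum of currents leaving = 0; resistances in Ω):
  Node 1: (V_1 - 9)/100 + (V_1 - 0)/50 = 0
Collecting terms: 0.03 × V_1 = 0.09  =>  V_1 = 3 V
The requested potential is V_1 = 3 V.

Final answer: V_1 = 3 V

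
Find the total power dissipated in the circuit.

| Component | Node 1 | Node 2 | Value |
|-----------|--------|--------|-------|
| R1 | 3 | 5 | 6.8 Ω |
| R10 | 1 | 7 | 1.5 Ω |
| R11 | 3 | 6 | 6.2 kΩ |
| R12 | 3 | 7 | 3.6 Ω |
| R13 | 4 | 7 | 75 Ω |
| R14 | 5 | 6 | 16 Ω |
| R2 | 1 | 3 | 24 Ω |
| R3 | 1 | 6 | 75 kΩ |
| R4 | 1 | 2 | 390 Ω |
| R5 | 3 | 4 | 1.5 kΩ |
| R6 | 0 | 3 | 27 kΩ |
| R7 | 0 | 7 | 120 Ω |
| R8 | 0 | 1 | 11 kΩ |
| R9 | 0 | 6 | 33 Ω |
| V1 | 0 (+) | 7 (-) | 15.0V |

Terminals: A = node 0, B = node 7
Nodal analysis, taking node 7 as the 0 V reference.
Source V1 fixes V_0 = 15 V.
KCL at each unknown node (sum of currents leaving = 0; resistances in Ω):
  Node 1: (V_1 - V_3)/24 + (V_1 - V_6)/75000 + (V_1 - V_2)/390 + (V_1 - 15)/11000 + (V_1 - 0)/1.5 = 0
  Node 2: (V_2 - V_1)/390 = 0
  Node 3: (V_3 - V_5)/6.8 + (V_3 - V_1)/24 + (V_3 - V_4)/1500 + (V_3 - 15)/27000 + (V_3 - V_6)/6200 + (V_3 - 0)/3.6 = 0
  Node 4: (V_4 - V_3)/1500 + (V_4 - 0)/75 = 0
  Node 5: (V_5 - V_3)/6.8 + (V_5 - V_6)/16 = 0
  Node 6: (V_6 - V_1)/75000 + (V_6 - 15)/33 + (V_6 - V_3)/6200 + (V_6 - V_5)/16 = 0
Collecting terms (coefficients in siemens):
  0.711·V_1 - 0.002564·V_2 - 0.04167·V_3 - 0.00001333·V_6 = 0.001364
  0.002564·V_2 - 0.002564·V_1 = 0
  0.4674·V_3 - 0.04167·V_1 - 0.0006667·V_4 - 0.1471·V_5 - 0.0001613·V_6 = 0.0005556
  0.014·V_4 - 0.0006667·V_3 = 0
  0.2096·V_5 - 0.1471·V_3 - 0.0625·V_6 = 0
  0.09298·V_6 - 0.00001333·V_1 - 0.0001613·V_3 - 0.0625·V_5 = 0.4545
Solving these 6 simultaneous equations (Gaussian elimination) gives:
  V_1 = 0.04933 V, V_2 = 0.04933 V, V_3 = 0.8039 V, V_4 = 0.03828 V
  V_5 = 2.53 V, V_6 = 6.591 V
Power in each resistor, P = (ΔV)²/R:
  P_R1 = (0.8039 - 2.53)²/6.8 = 0.438 W
  P_R2 = (0.04933 - 0.8039)²/24 = 0.02373 W
  P_R3 = (0.04933 - 6.591)²/75000 = 0.0005705 W
  P_R4 = (0.04933 - 0.04933)²/390 = 0 W
  P_R5 = (0.8039 - 0.03828)²/1500 = 0.0003908 W
  P_R6 = (15 - 0.8039)²/27000 = 0.007464 W
  P_R7 = (15 - 0)²/120 = 1.875 W
  P_R8 = (15 - 0.04933)²/11000 = 0.02032 W
  P_R9 = (15 - 6.591)²/33 = 2.143 W
  P_R10 = (0.04933 - 0)²/1.5 = 0.001622 W
  P_R11 = (0.8039 - 6.591)²/6200 = 0.005401 W
  P_R12 = (0.8039 - 0)²/3.6 = 0.1795 W
  P_R13 = (0.03828 - 0)²/75 = 0.00001954 W
  P_R14 = (2.53 - 6.591)²/16 = 1.031 W
P_total = P_R1 + P_R2 + P_R3 + P_R4 + P_R5 + P_R6 + P_R7 + P_R8 + P_R9 + P_R10 + P_R11 + P_R12 + P_R13 + P_R14 = 5.726 W

Final answer: 5.726 W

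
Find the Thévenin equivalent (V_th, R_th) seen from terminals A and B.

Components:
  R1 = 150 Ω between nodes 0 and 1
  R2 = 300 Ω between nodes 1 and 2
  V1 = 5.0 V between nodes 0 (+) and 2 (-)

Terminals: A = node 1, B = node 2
Step 1 — V_th is the open-circuit voltage V_A - V_B (nothing connected across the terminals).
Nodal analysis, taking node 2 as the 0 V reference.
Source V1 fixes V_0 = 5 V.
KCL at each unknown node (sum of currents leaving = 0; resistances in Ω):
  Node 1: (V_1 - 5)/150 + (V_1 - 0)/300 = 0
Collecting terms: 0.01 × V_1 = 0.03333  =>  V_1 = 3.333 V
V_th = V_1 - V_2 = 3.333 - 0 = 3.333 V
Step 2 — R_th: zero the source — replace V1 by a short circuit (node 2 merges into node 0) — and find the resistance seen between A (node 1) and B (node 0).
Reduce the network between node 1 (A) and node 0 (B) by series/parallel combination:
  Rp1 = R1 ‖ R2 (parallel, both between nodes 0 and 1) = 1/(1/150 + 1/300) = 100 Ω
R_th = 100 Ω

Final answer: V_th = 3.333 V, R_th = 100 Ω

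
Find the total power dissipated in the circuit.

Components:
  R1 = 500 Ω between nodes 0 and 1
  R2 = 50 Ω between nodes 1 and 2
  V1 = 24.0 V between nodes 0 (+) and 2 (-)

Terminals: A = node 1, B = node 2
Nodal analysis, taking node 2 as the 0 V reference.
Source V1 fixes V_0 = 24 V.
KCL at each unknown node (sum of currents leaving = 0; resistances in Ω):
  Node 1: (V_1 - 24)/500 + (V_1 - 0)/50 = 0
Collecting terms: 0.022 × V_1 = 0.048  =>  V_1 = 2.182 V
Power in each resistor, P = (ΔV)²/R:
  P_R1 = (24 - 2.182)²/500 = 0.9521 W
  P_R2 = (2.182 - 0)²/50 = 0.09521 W
P_total = P_R1 + P_R2 = 1.047 W

Final answer: 1.047 W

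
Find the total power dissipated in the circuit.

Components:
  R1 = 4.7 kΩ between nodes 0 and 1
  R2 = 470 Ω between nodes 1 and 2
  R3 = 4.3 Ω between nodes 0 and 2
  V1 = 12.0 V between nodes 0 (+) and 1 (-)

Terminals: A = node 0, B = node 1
Nodal analysis, taking node 1 as the 0 V reference.
Source V1 fixes V_0 = 12 V.
KCL at each unknown node (sum of currents leaving = 0; resistances in Ω):
  Node 2: (V_2 - 0)/470 + (V_2 - 12)/4.3 = 0
Collecting terms: 0.2347 × V_2 = 2.791  =>  V_2 = 11.89 V
Power in each resistor, P = (ΔV)²/R:
  P_R1 = (12 - 0)²/4700 = 0.03064 W
  P_R2 = (0 - 11.89)²/470 = 0.3009 W
  P_R3 = (12 - 11.89)²/4.3 = 0.002752 W
P_total = P_R1 + P_R2 + P_R3 = 0.3342 W

Final answer: 0.3342 W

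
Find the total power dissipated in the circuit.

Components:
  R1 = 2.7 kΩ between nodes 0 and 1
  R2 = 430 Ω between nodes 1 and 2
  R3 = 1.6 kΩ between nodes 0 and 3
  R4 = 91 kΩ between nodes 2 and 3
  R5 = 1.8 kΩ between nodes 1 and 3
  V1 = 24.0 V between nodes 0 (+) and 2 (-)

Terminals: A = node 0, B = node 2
Nodal analysis, taking node 2 as the 0 V reference.
Source V1 fixes V_0 = 24 V.
KCL at each unknown node (sum of currents leaving = 0; resistances in Ω):
  Node 1: (V_1 - 24)/2700 + (V_1 - 0)/430 + (V_1 - V_3)/1800 = 0
  Node 3: (V_3 - 24)/1600 + (V_3 - 0)/91000 + (V_3 - V_1)/1800 = 0
Collecting terms (coefficients in siemens):
  0.003252·V_1 - 0.0005556·V_3 = 0.008889
  0.001192·V_3 - 0.0005556·V_1 = 0.015
Determinant D = (0.003252)(0.001192) - (-0.0005556)(-0.0005556) = 0.000003566
V_1 = [(0.008889)(0.001192) - (-0.0005556)(0.015)]/D = 5.308 V
V_3 = [(0.003252)(0.015) - (0.008889)(-0.0005556)]/D = 15.06 V
Power in each resistor, P = (ΔV)²/R:
  P_R1 = (24 - 5.308)²/2700 = 0.1294 W
  P_R2 = (5.308 - 0)²/430 = 0.06551 W
  P_R3 = (24 - 15.06)²/1600 = 0.04992 W
  P_R4 = (0 - 15.06)²/91000 = 0.002493 W
  P_R5 = (5.308 - 15.06)²/1800 = 0.05288 W
P_total = P_R1 + P_R2 + P_R3 + P_R4 + P_R5 = 0.3002 W

Final answer: 0.3002 W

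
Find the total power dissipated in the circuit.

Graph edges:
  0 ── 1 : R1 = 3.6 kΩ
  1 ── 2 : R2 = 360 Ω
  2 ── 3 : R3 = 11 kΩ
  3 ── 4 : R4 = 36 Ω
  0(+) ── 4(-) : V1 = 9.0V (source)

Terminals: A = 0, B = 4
Nodal analysis, taking node 4 as the 0 V reference.
Source V1 fixes V_0 = 9 V.
KCL at each unknown node (sum of currents leaving = 0; resistances in Ω):
  Node 1: (V_1 - 9)/3600 + (V_1 - V_2)/360 = 0
  Node 2: (V_2 - V_1)/360 + (V_2 - V_3)/11000 = 0
  Node 3: (V_3 - V_2)/11000 + (V_3 - 0)/36 = 0
Collecting terms (coefficients in siemens):
  0.003056·V_1 - 0.002778·V_2 = 0.0025
  0.002869·V_2 - 0.002778·V_1 - 0.00009091·V_3 = 0
  0.02787·V_3 - 0.00009091·V_2 = 0
Solving these 3 simultaneous equations (Gaussian elimination) gives:
  V_1 = 6.839 V, V_2 = 6.623 V, V_3 = 0.02161 V
Power in each resistor, P = (ΔV)²/R:
  P_R1 = (9 - 6.839)²/3600 = 0.001297 W
  P_R2 = (6.839 - 6.623)²/360 = 0.0001297 W
  P_R3 = (6.623 - 0.02161)²/11000 = 0.003962 W
  P_R4 = (0.02161 - 0)²/36 = 0.00001297 W
P_total = P_R1 + P_R2 + P_R3 + P_R4 = 0.005401 W

Final answer: 0.005401 W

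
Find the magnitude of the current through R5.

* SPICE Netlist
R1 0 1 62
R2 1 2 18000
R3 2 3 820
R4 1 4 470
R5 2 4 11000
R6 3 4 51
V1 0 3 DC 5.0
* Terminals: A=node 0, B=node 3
Nodal analysis, taking node 3 as the 0 V reference.
Source V1 fixes V_0 = 5 V.
KCL at each unknown node (sum of currents leaving = 0; resistances in Ω):
  Node 1: (V_1 - 5)/62 + (V_1 - V_2)/18000 + (V_1 - V_4)/470 = 0
  Node 2: (V_2 - V_1)/18000 + (V_2 - 0)/820 + (V_2 - V_4)/11000 = 0
  Node 4: (V_4 - V_1)/470 + (V_4 - V_2)/11000 + (V_4 - 0)/51 = 0
Collecting terms (coefficients in siemens):
  0.01831·V_1 - 0.00005556·V_2 - 0.002128·V_4 = 0.08065
  0.001366·V_2 - 0.00005556·V_1 - 0.00009091·V_4 = 0
  0.02183·V_4 - 0.002128·V_1 - 0.00009091·V_2 = 0
Solving these 3 simultaneous equations (Gaussian elimination) gives:
  V_1 = 4.455 V, V_2 = 0.2102 V, V_4 = 0.4352 V
I_R5 = (V_2 - V_4)/R5 = (0.2102 - 0.4352)/11000 = -0.00002046 A
|I_R5| = 0.00002046 A

Final answer: |I_R5| = 2.046e-05 A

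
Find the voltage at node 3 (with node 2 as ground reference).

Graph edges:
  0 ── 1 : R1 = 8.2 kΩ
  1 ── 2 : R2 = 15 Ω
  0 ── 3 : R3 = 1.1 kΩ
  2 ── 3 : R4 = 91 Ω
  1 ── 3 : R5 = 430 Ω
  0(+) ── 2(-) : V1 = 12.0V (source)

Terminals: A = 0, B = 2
Nodal analysis, taking node 2 as the 0 V reference.
Source V1 fixes V_0 = 12 V.
KCL at each unknown node (sum of currents leaving = 0; resistances in Ω):
  Node 1: (V_1 - 12)/8200 + (V_1 - 0)/15 + (V_1 - V_3)/430 = 0
  Node 3: (V_3 - 12)/1100 + (V_3 - 0)/91 + (V_3 - V_1)/430 = 0
Collecting terms (coefficients in siemens):
  0.06911·V_1 - 0.002326·V_3 = 0.001463
  0.01422·V_3 - 0.002326·V_1 = 0.01091
Determinant D = (0.06911)(0.01422) - (-0.002326)(-0.002326) = 0.0009777
V_1 = [(0.001463)(0.01422) - (-0.002326)(0.01091)]/D = 0.04724 V
V_3 = [(0.06911)(0.01091) - (0.001463)(-0.002326)]/D = 0.7747 V
The requested potential is V_3 = 0.7747 V.

Final answer: V_3 = 0.7747 V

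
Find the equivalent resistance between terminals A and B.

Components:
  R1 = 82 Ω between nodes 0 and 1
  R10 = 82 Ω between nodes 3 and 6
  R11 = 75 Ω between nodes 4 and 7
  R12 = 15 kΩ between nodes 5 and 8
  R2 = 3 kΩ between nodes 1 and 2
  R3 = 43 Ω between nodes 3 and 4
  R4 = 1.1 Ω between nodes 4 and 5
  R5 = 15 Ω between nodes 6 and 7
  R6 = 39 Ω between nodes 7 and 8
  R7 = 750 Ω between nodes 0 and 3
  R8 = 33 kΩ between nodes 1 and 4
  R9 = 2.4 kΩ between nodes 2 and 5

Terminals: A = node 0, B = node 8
The network is not a plain series/parallel combination. Inject a 1 A test current into terminal A (node 0) and return it from terminal B (node 8); then R_eq = V_A / (1 A).
Nodal analysis, taking node 8 as the 0 V reference.
Current source I_test pushes 1 A into node 0 and draws it out of node 8.
KCL at each unknown node (sum of currents leaving = 0; resistances in Ω):
  Node 0: (V_0 - V_1)/82 + (V_0 - V_3)/750 - 1 = 0
  Node 1: (V_1 - V_0)/82 + (V_1 - V_2)/3000 + (V_1 - V_4)/33000 = 0
  Node 2: (V_2 - V_1)/3000 + (V_2 - V_5)/2400 = 0
  Node 3: (V_3 - V_0)/750 + (V_3 - V_4)/43 + (V_3 - V_6)/82 = 0
  Node 4: (V_4 - V_1)/33000 + (V_4 - V_3)/43 + (V_4 - V_5)/1.1 + (V_4 - V_7)/75 = 0
  Node 5: (V_5 - V_2)/2400 + (V_5 - V_4)/1.1 + (V_5 - 0)/15000 = 0
  Node 6: (V_6 - V_3)/82 + (V_6 - V_7)/15 = 0
  Node 7: (V_7 - V_4)/75 + (V_7 - V_6)/15 + (V_7 - 0)/39 = 0
Collecting terms (coefficients in siemens):
  0.01353·V_0 - 0.0122·V_1 - 0.001333·V_3 = 1
  0.01256·V_1 - 0.0122·V_0 - 0.0003333·V_2 - 0.0000303·V_4 = 0
  0.00075·V_2 - 0.0003333·V_1 - 0.0004167·V_5 = 0
  0.03678·V_3 - 0.001333·V_0 - 0.02326·V_4 - 0.0122·V_6 = 0
  0.9457·V_4 - 0.0000303·V_1 - 0.02326·V_3 - 0.9091·V_5 - 0.01333·V_7 = 0
  0.9096·V_5 - 0.0004167·V_2 - 0.9091·V_4 = 0
  0.07886·V_6 - 0.0122·V_3 - 0.06667·V_7 = 0
  0.1056·V_7 - 0.01333·V_4 - 0.06667·V_6 = 0
Solving these 8 simultaneous equations (Gaussian elimination) gives:
  V_0 = 734.4 V, V_1 = 722.9 V, V_2 = 362.8 V, V_3 = 89.16 V
  V_4 = 74.5 V, V_5 = 74.62 V, V_6 = 46.59 V, V_7 = 38.81 V
R_eq = V_0 / 1 A = 734.4 Ω

Final answer: 734.4 Ω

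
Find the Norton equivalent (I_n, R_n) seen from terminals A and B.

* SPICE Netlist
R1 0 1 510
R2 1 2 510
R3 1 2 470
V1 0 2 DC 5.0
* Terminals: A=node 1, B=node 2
Find the Thévenin equivalent first; then I_n = V_th/R_th and R_n = R_th.
Step 1 — V_th is the open-circuit voltage V_A - V_B (nothing connected across the terminals).
Nodal analysis, taking node 2 as the 0 V reference.
Source V1 fixes V_0 = 5 V.
KCL at each unknown node (sum of currents leaving = 0; resistances in Ω):
  Node 1: (V_1 - 5)/510 + (V_1 - 0)/510 + (V_1 - 0)/470 = 0
Collecting terms: 0.006049 × V_1 = 0.009804  =>  V_1 = 1.621 V
V_th = V_1 - V_2 = 1.621 - 0 = 1.621 V
Step 2 — R_th: zero the source — replace V1 by a short circuit (node 2 merges into node 0) — and find the resistance seen between A (node 1) and B (node 0).
Reduce the network between node 1 (A) and node 0 (B) by series/parallel combination:
  Rp1 = R1 ‖ R2 ‖ R3 (parallel, all between nodes 0 and 1) = 1/(1/510 + 1/510 + 1/470) = 165.3 Ω
R_th = 165.3 Ω
I_n = V_th/R_th = 1.621/165.3 = 0.009804 A, and R_n = R_th = 165.3 Ω

Final answer: I_n = 0.009804 A, R_n = 165.3 Ω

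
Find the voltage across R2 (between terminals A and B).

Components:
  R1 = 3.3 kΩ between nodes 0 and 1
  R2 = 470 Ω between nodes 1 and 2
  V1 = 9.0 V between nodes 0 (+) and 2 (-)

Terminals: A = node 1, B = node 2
R1 and R2 are in series across V1 (node 0 → node 1 → node 2), and the output A–B is taken across R2, so this is a voltage divider.
Series current: I = V1/(R1 + R2) = 9/(3300 + 470) = 9/3770 = 0.002387 A
V_R2 = I × R2 = V1 × R2/(R1 + R2) = 9 × 470/3770 = 1.122 V

Final answer: 1.122 V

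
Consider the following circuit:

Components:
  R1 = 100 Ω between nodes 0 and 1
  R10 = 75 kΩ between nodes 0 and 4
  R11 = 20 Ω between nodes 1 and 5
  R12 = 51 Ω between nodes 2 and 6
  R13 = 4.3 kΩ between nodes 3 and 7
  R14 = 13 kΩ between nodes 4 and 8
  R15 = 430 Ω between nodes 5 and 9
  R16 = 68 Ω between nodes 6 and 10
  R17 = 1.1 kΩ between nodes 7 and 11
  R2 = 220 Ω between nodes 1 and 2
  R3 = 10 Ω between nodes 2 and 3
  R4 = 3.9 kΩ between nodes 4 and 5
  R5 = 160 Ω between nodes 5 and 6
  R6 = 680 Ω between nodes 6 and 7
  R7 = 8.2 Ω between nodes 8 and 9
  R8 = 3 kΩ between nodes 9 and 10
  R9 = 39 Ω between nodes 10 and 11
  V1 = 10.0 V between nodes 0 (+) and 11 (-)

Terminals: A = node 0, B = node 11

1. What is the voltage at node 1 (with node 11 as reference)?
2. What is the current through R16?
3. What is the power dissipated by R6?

Nodal analysis, taking node 11 as the 0 V reference.
Source V1 fixes V_0 = 10 V.
KCL at each unknown node (sum of currents leaving = 0; resistances in Ω):
  Node 1: (V_1 - 10)/100 + (V_1 - V_2)/220 + (V_1 - V_5)/20 = 0
  Node 2: (V_2 - V_1)/220 + (V_2 - V_3)/10 + (V_2 - V_6)/51 = 0
  Node 3: (V_3 - V_2)/10 + (V_3 - V_7)/4300 = 0
  Node 4: (V_4 - V_5)/3900 + (V_4 - 10)/75000 + (V_4 - V_8)/13000 = 0
  Node 5: (V_5 - V_4)/3900 + (V_5 - V_6)/160 + (V_5 - V_1)/20 + (V_5 - V_9)/430 = 0
  Node 6: (V_6 - V_5)/160 + (V_6 - V_7)/680 + (V_6 - V_2)/51 + (V_6 - V_10)/68 = 0
  Node 7: (V_7 - V_6)/680 + (V_7 - V_3)/4300 + (V_7 - 0)/1100 = 0
  Node 8: (V_8 - V_9)/8.2 + (V_8 - V_4)/13000 = 0
  Node 9: (V_9 - V_8)/8.2 + (V_9 - V_10)/3000 + (V_9 - V_5)/430 = 0
  Node 10: (V_10 - V_9)/3000 + (V_10 - 0)/39 + (V_10 - V_6)/68 = 0
Collecting terms (coefficients in siemens):
  0.06455·V_1 - 0.004545·V_2 - 0.05·V_5 = 0.1
  0.1242·V_2 - 0.004545·V_1 - 0.1·V_3 - 0.01961·V_6 = 0
  0.1002·V_3 - 0.1·V_2 - 0.0002326·V_7 = 0
  0.0003467·V_4 - 0.0002564·V_5 - 0.00007692·V_8 = 0.0001333
  0.05883·V_5 - 0.05·V_1 - 0.0002564·V_4 - 0.00625·V_6 - 0.002326·V_9 = 0
  0.04203·V_6 - 0.01961·V_2 - 0.00625·V_5 - 0.001471·V_7 - 0.01471·V_10 = 0
  0.002612·V_7 - 0.0002326·V_3 - 0.001471·V_6 = 0
  0.122·V_8 - 0.00007692·V_4 - 0.122·V_9 = 0
  0.1246·V_9 - 0.002326·V_5 - 0.122·V_8 - 0.0003333·V_10 = 0
  0.04068·V_10 - 0.01471·V_6 - 0.0003333·V_9 = 0
Solving these 10 simultaneous equations (Gaussian elimination) gives:
  V_1 = 6.684 V, V_2 = 3.873 V, V_3 = 3.869 V, V_4 = 6.282 V
  V_5 = 6.276 V, V_6 = 3.242 V, V_7 = 2.17 V, V_8 = 5.66 V
  V_9 = 5.66 V, V_10 = 1.218 V
Part 1:
  Read off the nodal solution: V_1 = 6.684 V
Part 2:
  I_R16 = (V_6 - V_10)/R16 = (3.242 - 1.218)/68 = 0.02976 A
  Magnitude: I_R16 = 0.02976 A
Part 3:
  I_R6 = (V_6 - V_7)/R6 = (3.242 - 2.17)/680 = 0.001577 A
  P_R6 = I_R6² × R6 = (0.001577)² × 680 = 0.001691 W

Final answers:
1. V_1 = 6.684 V
2. I_R16 = 0.02976 A
3. P_R6 = 0.001691 W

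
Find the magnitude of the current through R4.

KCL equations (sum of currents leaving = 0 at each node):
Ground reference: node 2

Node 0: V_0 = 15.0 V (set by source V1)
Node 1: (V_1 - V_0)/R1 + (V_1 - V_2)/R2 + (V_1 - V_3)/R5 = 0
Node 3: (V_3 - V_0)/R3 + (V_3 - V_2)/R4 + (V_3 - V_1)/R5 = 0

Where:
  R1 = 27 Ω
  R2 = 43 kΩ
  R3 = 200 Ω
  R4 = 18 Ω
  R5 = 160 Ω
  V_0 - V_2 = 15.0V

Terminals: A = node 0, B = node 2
Nodal analysis, taking node 2 as the 0 V reference.
Source V1 fixes V_0 = 15 V.
KCL at each unknown node (sum of currents leaving = 0; resistances in Ω):
  Node 1: (V_1 - 15)/27 + (V_1 - 0)/43000 + (V_1 - V_3)/160 = 0
  Node 3: (V_3 - 15)/200 + (V_3 - 0)/18 + (V_3 - V_1)/160 = 0
Collecting terms (coefficients in siemens):
  0.04331·V_1 - 0.00625·V_3 = 0.5556
  0.06681·V_3 - 0.00625·V_1 = 0.075
Determinant D = (0.04331)(0.06681) - (-0.00625)(-0.00625) = 0.002854
V_1 = [(0.5556)(0.06681) - (-0.00625)(0.075)]/D = 13.17 V
V_3 = [(0.04331)(0.075) - (0.5556)(-0.00625)]/D = 2.355 V
I_R4 = (V_2 - V_3)/R4 = (0 - 2.355)/18 = -0.1308 A
|I_R4| = 0.1308 A

Final answer: |I_R4| = 0.1308 A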